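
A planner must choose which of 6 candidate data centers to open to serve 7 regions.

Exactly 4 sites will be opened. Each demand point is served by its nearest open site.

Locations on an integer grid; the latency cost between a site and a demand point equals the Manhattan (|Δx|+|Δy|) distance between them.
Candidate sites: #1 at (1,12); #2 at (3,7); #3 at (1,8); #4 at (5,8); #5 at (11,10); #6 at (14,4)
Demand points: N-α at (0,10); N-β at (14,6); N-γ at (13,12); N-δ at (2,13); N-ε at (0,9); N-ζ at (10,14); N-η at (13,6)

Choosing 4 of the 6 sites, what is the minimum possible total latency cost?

Open {#1, #3, #5, #6}.
  N-α→#1 3, N-β→#6 2, N-γ→#5 4, N-δ→#1 2, N-ε→#3 2, N-ζ→#5 5, N-η→#6 3  ⇒ total 21.
Compare {#1, #2, #5, #6}: total 23.
Compare {#1, #4, #5, #6}: total 23.
No size-4 selection does better; minimum is 21.

21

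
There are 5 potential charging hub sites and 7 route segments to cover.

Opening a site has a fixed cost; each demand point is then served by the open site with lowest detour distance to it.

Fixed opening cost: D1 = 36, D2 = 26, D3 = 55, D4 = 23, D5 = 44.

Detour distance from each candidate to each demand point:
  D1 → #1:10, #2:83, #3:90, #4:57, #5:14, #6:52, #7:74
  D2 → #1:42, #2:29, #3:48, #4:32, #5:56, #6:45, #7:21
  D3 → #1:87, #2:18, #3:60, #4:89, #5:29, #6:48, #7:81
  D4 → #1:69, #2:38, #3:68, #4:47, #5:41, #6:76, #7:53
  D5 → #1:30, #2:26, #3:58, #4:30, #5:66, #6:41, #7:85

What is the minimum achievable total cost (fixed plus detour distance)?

Open {D1, D2}: assign each demand point to its cheapest open site.
  #1→D1 10, #2→D2 29, #3→D2 48, #4→D2 32, #5→D1 14, #6→D2 45, #7→D2 21
  detour distance 199, fixed 62 → total 261.
Compare {D1, D2, D4}: detour distance 199 + fixed 85 = 284.
Compare {D1, D2, D5}: detour distance 190 + fixed 106 = 296.
Compare {D2}: detour distance 273 + fixed 26 = 299.
All other subsets cost ≥ 284. Minimum total cost: 261.

261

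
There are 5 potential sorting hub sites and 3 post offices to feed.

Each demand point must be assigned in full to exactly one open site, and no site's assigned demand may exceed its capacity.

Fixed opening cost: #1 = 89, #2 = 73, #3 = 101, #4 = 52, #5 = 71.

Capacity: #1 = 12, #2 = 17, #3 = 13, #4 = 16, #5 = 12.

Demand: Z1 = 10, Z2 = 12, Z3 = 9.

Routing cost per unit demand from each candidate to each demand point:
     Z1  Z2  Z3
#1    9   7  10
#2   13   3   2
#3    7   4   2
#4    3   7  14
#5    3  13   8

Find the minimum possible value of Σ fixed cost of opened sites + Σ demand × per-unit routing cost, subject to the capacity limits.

Open {#2, #3, #4}; cheapest assignment that respects the capacities:
  #2 (cap 17, load 12): Z2 — cost 12×3 = 36
  #3 (cap 13, load 9): Z3 — cost 9×2 = 18
  #4 (cap 16, load 10): Z1 — cost 10×3 = 30
  Shipping 84, fixed 226 → total 310.
  Any other capacity-feasible assignment to {#2, #3, #4} ships for at least 84.
Compare {#2, #4, #5}: its best feasible assignment gives total 328.
Compare {#2, #3, #5}: its best feasible assignment gives total 329.
Every other set of open sites that can feasibly serve all demand totals ≥ 328 even under its best assignment. Minimum: 310.

310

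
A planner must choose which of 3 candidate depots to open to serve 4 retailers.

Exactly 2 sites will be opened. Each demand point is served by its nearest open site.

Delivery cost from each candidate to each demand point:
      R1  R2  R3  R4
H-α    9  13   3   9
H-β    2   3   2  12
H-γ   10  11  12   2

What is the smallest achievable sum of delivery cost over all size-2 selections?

Open {H-β, H-γ}.
  R1→H-β 2, R2→H-β 3, R3→H-β 2, R4→H-γ 2  ⇒ total 9.
Compare {H-α, H-β}: total 16.
Compare {H-α, H-γ}: total 25.

9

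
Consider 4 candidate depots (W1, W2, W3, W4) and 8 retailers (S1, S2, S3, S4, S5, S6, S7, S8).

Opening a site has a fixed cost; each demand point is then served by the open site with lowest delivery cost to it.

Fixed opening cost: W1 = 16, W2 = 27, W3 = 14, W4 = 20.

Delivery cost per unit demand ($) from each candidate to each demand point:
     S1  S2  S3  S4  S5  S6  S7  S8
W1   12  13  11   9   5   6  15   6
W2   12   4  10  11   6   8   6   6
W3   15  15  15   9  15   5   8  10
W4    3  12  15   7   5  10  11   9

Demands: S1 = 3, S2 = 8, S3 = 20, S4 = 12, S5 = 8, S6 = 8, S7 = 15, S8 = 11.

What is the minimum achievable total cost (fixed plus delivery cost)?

Open {W2, W3, W4}: assign each demand point to its cheapest open site.
  S1→W4 3×3=9, S2→W2 8×4=32, S3→W2 20×10=200, S4→W4 12×7=84, S5→W4 8×5=40, S6→W3 8×5=40, S7→W2 15×6=90, S8→W2 11×6=66
  delivery cost 561, fixed 61 → total 622.
Compare {W2, W4}: delivery cost 585 + fixed 47 = 632.
Compare {W1, W2, W4}: delivery cost 569 + fixed 63 = 632.
Compare {W1, W2, W3, W4}: delivery cost 561 + fixed 77 = 638.
All other subsets cost ≥ 632. Minimum total cost: 622.

622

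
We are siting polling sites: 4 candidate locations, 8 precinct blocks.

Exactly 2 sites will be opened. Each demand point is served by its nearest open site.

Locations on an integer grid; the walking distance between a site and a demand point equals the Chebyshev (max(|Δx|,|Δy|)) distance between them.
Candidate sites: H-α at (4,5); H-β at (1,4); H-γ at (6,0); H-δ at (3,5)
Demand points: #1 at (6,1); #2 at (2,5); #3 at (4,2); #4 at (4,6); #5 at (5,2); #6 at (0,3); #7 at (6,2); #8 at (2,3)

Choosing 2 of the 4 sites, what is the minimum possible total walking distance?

13

Open {H-β, H-γ}.
  #1→H-γ 1, #2→H-β 1, #3→H-γ 2, #4→H-β 3, #5→H-γ 2, #6→H-β 1, #7→H-γ 2, #8→H-β 1  ⇒ total 13.
Compare {H-γ, H-δ}: total 14.
Compare {H-α, H-γ}: total 16.
No size-2 selection does better; minimum is 13.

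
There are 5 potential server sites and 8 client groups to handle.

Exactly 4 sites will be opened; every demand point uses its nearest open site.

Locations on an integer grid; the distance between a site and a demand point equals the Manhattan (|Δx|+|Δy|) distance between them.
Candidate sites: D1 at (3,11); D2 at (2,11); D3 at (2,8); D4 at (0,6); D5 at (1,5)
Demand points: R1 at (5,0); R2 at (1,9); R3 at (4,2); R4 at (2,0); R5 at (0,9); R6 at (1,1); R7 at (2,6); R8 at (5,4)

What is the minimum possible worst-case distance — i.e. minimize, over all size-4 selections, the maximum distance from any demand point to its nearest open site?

9

Open {D1, D2, D3, D5}.
  Farthest demand point is R1 at distance 9 (to D5); all others are ≤ 9.
With {D1, D2, D4, D5} the worst case is 9.
With {D1, D3, D4, D5} the worst case is 9.
No size-4 selection achieves below 9.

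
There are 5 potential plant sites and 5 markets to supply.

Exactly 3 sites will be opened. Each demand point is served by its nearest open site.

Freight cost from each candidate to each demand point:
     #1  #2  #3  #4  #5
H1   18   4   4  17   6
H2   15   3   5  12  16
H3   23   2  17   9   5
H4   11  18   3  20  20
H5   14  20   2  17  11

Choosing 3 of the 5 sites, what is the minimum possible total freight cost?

Open {H3, H4, H5}.
  #1→H4 11, #2→H3 2, #3→H5 2, #4→H3 9, #5→H3 5  ⇒ total 29.
Compare {H1, H3, H4}: total 30.
Compare {H2, H3, H4}: total 30.
No size-3 selection does better; minimum is 29.

29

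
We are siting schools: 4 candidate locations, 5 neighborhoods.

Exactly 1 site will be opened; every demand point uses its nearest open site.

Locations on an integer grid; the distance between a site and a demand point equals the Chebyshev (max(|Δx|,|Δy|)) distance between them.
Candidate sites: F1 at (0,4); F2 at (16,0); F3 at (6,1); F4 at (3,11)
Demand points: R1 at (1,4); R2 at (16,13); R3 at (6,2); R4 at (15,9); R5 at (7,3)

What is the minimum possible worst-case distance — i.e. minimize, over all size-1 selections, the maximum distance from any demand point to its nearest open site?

12

Open {F3}.
  Farthest demand point is R2 at distance 12 (to F3); all others are ≤ 12.
With {F4} the worst case is 13.
With {F2} the worst case is 15.
No size-1 selection achieves below 12.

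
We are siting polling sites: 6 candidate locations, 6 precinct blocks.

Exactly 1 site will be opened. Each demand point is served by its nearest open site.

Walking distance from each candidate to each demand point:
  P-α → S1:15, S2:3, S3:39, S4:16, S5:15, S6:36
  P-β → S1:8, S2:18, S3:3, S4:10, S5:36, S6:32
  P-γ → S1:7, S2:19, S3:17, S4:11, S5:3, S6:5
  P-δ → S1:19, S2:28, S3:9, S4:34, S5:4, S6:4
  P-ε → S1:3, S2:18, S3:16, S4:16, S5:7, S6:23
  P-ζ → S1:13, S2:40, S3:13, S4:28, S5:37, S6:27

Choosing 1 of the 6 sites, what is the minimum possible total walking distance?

Open {P-γ}.
  S1→P-γ 7, S2→P-γ 19, S3→P-γ 17, S4→P-γ 11, S5→P-γ 3, S6→P-γ 5  ⇒ total 62.
Compare {P-ε}: total 83.
Compare {P-δ}: total 98.
No size-1 selection does better; minimum is 62.

62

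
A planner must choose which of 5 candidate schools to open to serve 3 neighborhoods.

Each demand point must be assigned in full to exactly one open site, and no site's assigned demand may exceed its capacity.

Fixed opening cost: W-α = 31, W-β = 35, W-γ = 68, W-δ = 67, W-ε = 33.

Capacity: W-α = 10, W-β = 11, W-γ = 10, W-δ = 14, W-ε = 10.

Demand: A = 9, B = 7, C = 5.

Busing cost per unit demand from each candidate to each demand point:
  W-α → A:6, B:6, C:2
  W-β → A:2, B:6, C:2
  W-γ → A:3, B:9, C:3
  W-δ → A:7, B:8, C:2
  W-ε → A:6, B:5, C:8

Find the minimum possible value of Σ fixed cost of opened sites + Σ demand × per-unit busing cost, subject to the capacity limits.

Open {W-α, W-β, W-ε}; cheapest assignment that respects the capacities:
  W-α (cap 10, load 5): C — cost 5×2 = 10
  W-β (cap 11, load 9): A — cost 9×2 = 18
  W-ε (cap 10, load 7): B — cost 7×5 = 35
  Shipping 63, fixed 99 → total 162.
  Any other capacity-feasible assignment to {W-α, W-β, W-ε} ships for at least 63.
Compare {W-β, W-δ}: its best feasible assignment gives total 186.
Compare {W-β, W-δ, W-ε}: its best feasible assignment gives total 198.
Every other set of open sites that can feasibly serve all demand totals ≥ 186 even under its best assignment. Minimum: 162.

162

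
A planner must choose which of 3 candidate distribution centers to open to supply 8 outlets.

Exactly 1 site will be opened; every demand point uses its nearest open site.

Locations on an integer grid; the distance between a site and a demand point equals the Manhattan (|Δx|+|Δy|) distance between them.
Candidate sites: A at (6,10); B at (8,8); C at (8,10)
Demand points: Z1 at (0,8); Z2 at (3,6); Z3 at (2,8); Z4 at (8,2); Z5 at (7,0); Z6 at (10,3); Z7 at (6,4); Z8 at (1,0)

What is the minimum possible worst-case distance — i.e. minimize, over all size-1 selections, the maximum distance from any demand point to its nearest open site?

15

Open {A}.
  Farthest demand point is Z8 at distance 15 (to A); all others are ≤ 15.
With {B} the worst case is 15.
With {C} the worst case is 17.
No size-1 selection achieves below 15.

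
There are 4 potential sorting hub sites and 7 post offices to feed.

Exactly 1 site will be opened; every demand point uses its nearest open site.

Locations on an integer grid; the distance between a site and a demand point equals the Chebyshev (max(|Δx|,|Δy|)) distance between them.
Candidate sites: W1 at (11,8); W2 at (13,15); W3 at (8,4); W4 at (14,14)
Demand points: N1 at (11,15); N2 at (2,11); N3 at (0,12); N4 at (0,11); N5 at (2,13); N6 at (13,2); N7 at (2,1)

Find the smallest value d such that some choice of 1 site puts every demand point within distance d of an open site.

11

Open {W1}.
  Farthest demand point is N3 at distance 11 (to W1); all others are ≤ 11.
With {W3} the worst case is 11.
With {W2} the worst case is 14.
No size-1 selection achieves below 11.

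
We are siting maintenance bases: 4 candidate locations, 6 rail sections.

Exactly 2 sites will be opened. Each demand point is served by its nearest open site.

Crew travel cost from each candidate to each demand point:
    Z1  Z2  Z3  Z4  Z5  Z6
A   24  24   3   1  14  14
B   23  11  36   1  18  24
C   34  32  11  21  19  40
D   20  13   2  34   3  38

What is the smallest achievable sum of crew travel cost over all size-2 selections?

Open {A, D}.
  Z1→D 20, Z2→D 13, Z3→D 2, Z4→A 1, Z5→D 3, Z6→A 14  ⇒ total 53.
Compare {B, D}: total 61.
Compare {A, B}: total 66.
No size-2 selection does better; minimum is 53.

53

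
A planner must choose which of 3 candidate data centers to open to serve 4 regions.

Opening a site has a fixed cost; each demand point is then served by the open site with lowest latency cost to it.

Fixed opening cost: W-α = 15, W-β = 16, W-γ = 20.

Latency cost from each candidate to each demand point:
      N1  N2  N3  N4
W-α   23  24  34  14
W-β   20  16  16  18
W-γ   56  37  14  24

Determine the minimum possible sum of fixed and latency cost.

86

Open {W-β}: assign each demand point to its cheapest open site.
  N1→W-β 20, N2→W-β 16, N3→W-β 16, N4→W-β 18
  latency cost 70, fixed 16 → total 86.
Compare {W-α, W-β}: latency cost 66 + fixed 31 = 97.
Compare {W-β, W-γ}: latency cost 68 + fixed 36 = 104.
Compare {W-α}: latency cost 95 + fixed 15 = 110.
All other subsets cost ≥ 97. Minimum total cost: 86.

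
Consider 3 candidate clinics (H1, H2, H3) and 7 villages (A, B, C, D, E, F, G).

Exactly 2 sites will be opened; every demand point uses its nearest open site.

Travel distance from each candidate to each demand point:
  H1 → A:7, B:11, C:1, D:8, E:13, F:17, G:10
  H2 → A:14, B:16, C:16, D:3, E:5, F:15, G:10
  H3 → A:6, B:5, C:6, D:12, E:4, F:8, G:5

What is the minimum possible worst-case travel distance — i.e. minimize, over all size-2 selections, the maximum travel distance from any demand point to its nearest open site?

Open {H1, H3}.
  Farthest demand point is D at travel distance 8 (to H1); all others are ≤ 8.
With {H2, H3} the worst case is 8.
With {H1, H2} the worst case is 15.
No size-2 selection achieves below 8.

8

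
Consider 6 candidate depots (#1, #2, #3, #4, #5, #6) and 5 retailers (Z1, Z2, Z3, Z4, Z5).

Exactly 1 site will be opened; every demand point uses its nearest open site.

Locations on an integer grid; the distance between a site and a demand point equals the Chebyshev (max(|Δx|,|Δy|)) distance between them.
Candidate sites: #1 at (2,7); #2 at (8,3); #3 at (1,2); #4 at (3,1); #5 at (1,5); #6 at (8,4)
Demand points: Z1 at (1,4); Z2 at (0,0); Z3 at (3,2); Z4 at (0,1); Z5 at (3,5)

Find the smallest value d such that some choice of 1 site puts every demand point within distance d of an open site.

Open {#3}.
  Farthest demand point is Z5 at distance 3 (to #3); all others are ≤ 3.
With {#4} the worst case is 4.
With {#5} the worst case is 5.
No size-1 selection achieves below 3.

3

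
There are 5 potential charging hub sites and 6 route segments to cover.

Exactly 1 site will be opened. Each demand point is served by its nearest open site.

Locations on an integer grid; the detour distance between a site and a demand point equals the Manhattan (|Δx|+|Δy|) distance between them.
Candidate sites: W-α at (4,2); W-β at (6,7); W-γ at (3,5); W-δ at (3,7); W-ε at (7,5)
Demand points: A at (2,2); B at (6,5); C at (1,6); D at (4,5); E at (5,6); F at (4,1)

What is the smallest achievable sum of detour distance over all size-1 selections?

Open {W-γ}.
  A→W-γ 4, B→W-γ 3, C→W-γ 3, D→W-γ 1, E→W-γ 3, F→W-γ 5  ⇒ total 19.
Compare {W-α}: total 23.
Compare {W-δ}: total 27.
No size-1 selection does better; minimum is 19.

19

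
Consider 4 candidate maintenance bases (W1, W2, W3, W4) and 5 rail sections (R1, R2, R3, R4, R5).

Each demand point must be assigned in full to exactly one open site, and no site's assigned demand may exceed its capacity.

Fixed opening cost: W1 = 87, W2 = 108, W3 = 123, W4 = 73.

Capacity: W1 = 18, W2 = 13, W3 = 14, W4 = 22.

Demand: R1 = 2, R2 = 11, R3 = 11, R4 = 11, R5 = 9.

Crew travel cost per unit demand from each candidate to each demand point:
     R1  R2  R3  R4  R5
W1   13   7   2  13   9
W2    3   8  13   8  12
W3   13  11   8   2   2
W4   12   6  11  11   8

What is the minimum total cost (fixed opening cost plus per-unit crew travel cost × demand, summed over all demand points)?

Open {W1, W3, W4}; cheapest assignment that respects the capacities:
  W1 (cap 18, load 11): R3 — cost 11×2 = 22
  W3 (cap 14, load 11): R4 — cost 11×2 = 22
  W4 (cap 22, load 22): R1, R2, R5 — cost 2×12 + 11×6 + 9×8 = 162
  Shipping 206, fixed 283 → total 489.
  Any other capacity-feasible assignment to {W1, W3, W4} ships for at least 206.
Compare {W1, W2, W4}: its best feasible assignment gives total 522.
Compare {W1, W2, W3, W4}: its best feasible assignment gives total 579.
Every other set of open sites that can feasibly serve all demand totals ≥ 522 even under its best assignment. Minimum: 489.

489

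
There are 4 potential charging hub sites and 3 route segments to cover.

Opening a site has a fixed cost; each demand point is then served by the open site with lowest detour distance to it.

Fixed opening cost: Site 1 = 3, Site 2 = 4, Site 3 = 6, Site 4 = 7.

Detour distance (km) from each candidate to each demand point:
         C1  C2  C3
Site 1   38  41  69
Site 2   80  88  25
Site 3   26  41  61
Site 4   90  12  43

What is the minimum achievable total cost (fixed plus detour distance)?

80

Open {Site 2, Site 3, Site 4}: assign each demand point to its cheapest open site.
  C1→Site 3 26, C2→Site 4 12, C3→Site 2 25
  detour distance 63, fixed 17 → total 80.
Compare {Site 1, Site 2, Site 3, Site 4}: detour distance 63 + fixed 20 = 83.
Compare {Site 1, Site 2, Site 4}: detour distance 75 + fixed 14 = 89.
Compare {Site 3, Site 4}: detour distance 81 + fixed 13 = 94.
All other subsets cost ≥ 83. Minimum total cost: 80.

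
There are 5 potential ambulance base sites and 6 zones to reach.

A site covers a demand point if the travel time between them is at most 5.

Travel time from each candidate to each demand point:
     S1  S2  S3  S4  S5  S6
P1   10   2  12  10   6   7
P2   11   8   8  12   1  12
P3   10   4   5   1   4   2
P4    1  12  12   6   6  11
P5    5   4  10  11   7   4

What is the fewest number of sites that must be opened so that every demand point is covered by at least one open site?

2

Coverage sets (demand points within 5 of each site):
  P1: {S2}
  P2: {S5}
  P3: {S2, S3, S4, S5, S6}
  P4: {S1}
  P5: {S1, S2, S6}
No single site covers all 6 demand points.
But {P3, P4} covers everything, so the minimum is 2.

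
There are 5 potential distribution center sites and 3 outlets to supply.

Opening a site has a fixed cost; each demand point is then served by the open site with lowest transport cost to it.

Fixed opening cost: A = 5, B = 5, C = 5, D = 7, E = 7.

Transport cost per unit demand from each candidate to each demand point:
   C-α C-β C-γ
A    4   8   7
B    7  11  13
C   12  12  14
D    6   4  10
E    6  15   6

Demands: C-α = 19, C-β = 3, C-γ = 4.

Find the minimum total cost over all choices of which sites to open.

128

Open {A, D}: assign each demand point to its cheapest open site.
  C-α→A 19×4=76, C-β→D 3×4=12, C-γ→A 4×7=28
  transport cost 116, fixed 12 → total 128.
Compare {A, D, E}: transport cost 112 + fixed 19 = 131.
Compare {A}: transport cost 128 + fixed 5 = 133.
Compare {A, B, D}: transport cost 116 + fixed 17 = 133.
All other subsets cost ≥ 131. Minimum total cost: 128.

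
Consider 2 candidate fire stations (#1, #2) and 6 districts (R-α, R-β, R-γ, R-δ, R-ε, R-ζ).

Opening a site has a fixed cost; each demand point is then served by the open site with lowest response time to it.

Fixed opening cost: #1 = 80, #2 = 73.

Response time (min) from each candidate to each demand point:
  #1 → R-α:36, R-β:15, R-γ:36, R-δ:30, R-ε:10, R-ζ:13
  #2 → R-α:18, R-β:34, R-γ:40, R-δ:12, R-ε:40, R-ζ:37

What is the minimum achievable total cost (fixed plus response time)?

220

Open {#1}: assign each demand point to its cheapest open site.
  R-α→#1 36, R-β→#1 15, R-γ→#1 36, R-δ→#1 30, R-ε→#1 10, R-ζ→#1 13
  response time 140, fixed 80 → total 220.
Compare {#2}: response time 181 + fixed 73 = 254.
Compare {#1, #2}: response time 104 + fixed 153 = 257.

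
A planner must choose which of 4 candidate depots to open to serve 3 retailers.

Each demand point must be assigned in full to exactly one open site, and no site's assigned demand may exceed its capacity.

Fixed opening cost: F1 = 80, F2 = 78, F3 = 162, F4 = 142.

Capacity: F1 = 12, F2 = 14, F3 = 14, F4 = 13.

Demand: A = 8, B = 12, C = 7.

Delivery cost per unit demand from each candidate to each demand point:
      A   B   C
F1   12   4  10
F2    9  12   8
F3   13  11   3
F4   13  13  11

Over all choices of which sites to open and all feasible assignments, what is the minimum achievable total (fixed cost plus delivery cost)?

Open {F1, F2, F3}; cheapest assignment that respects the capacities:
  F1 (cap 12, load 12): B — cost 12×4 = 48
  F2 (cap 14, load 8): A — cost 8×9 = 72
  F3 (cap 14, load 7): C — cost 7×3 = 21
  Shipping 141, fixed 320 → total 461.
  Any other capacity-feasible assignment to {F1, F2, F3} ships for at least 141.
Compare {F1, F2, F4}: its best feasible assignment gives total 497.
Compare {F1, F3, F4}: its best feasible assignment gives total 557.
Every other set of open sites that can feasibly serve all demand totals ≥ 497 even under its best assignment. Minimum: 461.

461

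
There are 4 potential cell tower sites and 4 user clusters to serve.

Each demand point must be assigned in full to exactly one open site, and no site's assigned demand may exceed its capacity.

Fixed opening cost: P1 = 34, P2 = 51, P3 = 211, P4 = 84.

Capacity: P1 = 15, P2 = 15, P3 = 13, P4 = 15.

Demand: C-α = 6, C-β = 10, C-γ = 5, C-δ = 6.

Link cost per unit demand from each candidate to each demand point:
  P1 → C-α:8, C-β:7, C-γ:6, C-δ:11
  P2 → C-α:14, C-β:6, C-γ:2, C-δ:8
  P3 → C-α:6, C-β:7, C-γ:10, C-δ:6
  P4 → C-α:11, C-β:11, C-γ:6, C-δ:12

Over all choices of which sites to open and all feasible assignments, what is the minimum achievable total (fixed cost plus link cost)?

269

Open {P1, P2}; cheapest assignment that respects the capacities:
  P1 (cap 15, load 12): C-α, C-δ — cost 6×8 + 6×11 = 114
  P2 (cap 15, load 15): C-β, C-γ — cost 10×6 + 5×2 = 70
  Shipping 184, fixed 85 → total 269.
  Any other capacity-feasible assignment to {P1, P2} ships for at least 184.
Compare {P2, P4}: its best feasible assignment gives total 343.
Compare {P1, P2, P4}: its best feasible assignment gives total 353.
Every other set of open sites that can feasibly serve all demand totals ≥ 343 even under its best assignment. Minimum: 269.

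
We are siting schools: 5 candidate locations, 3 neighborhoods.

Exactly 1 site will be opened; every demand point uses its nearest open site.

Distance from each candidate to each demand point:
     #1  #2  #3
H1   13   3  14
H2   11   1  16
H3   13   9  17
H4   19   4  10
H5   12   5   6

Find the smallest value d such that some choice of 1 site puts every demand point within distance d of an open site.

Open {H5}.
  Farthest demand point is #1 at distance 12 (to H5); all others are ≤ 12.
With {H1} the worst case is 14.
With {H2} the worst case is 16.
No size-1 selection achieves below 12.

12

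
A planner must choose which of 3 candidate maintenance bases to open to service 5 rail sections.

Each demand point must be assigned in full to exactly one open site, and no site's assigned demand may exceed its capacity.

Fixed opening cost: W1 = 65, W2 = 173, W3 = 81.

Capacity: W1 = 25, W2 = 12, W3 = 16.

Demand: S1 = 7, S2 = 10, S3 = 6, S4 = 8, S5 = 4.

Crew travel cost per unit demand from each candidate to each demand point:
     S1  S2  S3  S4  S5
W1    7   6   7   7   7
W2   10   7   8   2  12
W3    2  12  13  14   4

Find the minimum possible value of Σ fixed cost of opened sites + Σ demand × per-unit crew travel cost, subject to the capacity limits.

Open {W1, W3}; cheapest assignment that respects the capacities:
  W1 (cap 25, load 24): S2, S3, S4 — cost 10×6 + 6×7 + 8×7 = 158
  W3 (cap 16, load 11): S1, S5 — cost 7×2 + 4×4 = 30
  Shipping 188, fixed 146 → total 334.
  Any other capacity-feasible assignment to {W1, W3} ships for at least 188.
Compare {W1, W2}: its best feasible assignment gives total 453.
Compare {W1, W2, W3}: its best feasible assignment gives total 467.
Every other set of open sites that can feasibly serve all demand totals ≥ 453 even under its best assignment. Minimum: 334.

334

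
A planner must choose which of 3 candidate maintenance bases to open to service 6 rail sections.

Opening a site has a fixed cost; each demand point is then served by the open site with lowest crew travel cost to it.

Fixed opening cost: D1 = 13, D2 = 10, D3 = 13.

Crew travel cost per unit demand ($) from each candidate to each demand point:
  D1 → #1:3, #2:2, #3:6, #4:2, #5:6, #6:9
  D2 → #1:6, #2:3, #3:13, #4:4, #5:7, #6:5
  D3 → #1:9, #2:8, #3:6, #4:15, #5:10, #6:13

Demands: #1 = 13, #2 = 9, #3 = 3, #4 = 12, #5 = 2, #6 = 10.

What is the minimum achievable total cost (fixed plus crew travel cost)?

Open {D1, D2}: assign each demand point to its cheapest open site.
  #1→D1 13×3=39, #2→D1 9×2=18, #3→D1 3×6=18, #4→D1 12×2=24, #5→D1 2×6=12, #6→D2 10×5=50
  crew travel cost 161, fixed 23 → total 184.
Compare {D1, D2, D3}: crew travel cost 161 + fixed 36 = 197.
Compare {D1}: crew travel cost 201 + fixed 13 = 214.
Compare {D1, D3}: crew travel cost 201 + fixed 26 = 227.
All other subsets cost ≥ 197. Minimum total cost: 184.

184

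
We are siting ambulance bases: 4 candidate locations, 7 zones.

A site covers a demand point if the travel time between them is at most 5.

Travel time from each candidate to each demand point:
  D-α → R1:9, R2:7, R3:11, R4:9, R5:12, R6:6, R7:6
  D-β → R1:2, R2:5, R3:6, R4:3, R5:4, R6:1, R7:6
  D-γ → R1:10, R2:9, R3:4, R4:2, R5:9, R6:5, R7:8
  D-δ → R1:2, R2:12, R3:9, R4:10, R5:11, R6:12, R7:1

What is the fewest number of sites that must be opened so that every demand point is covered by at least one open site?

3

Coverage sets (demand points within 5 of each site):
  D-α: {}
  D-β: {R1, R2, R4, R5, R6}
  D-γ: {R3, R4, R6}
  D-δ: {R1, R7}
No 2 sites suffice: every size-2 union leaves at least one demand point uncovered.
But {D-β, D-γ, D-δ} covers everything, so the minimum is 3.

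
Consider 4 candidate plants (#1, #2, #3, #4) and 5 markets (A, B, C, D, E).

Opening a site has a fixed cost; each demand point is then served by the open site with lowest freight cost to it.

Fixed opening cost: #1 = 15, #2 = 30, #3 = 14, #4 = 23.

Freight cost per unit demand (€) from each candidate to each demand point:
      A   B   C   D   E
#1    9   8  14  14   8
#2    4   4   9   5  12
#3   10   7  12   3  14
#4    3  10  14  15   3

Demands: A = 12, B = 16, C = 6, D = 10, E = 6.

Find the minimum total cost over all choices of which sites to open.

Open {#2, #3, #4}: assign each demand point to its cheapest open site.
  A→#4 12×3=36, B→#2 16×4=64, C→#2 6×9=54, D→#3 10×3=30, E→#4 6×3=18
  freight cost 202, fixed 67 → total 269.
Compare {#2, #4}: freight cost 222 + fixed 53 = 275.
Compare {#1, #2, #3, #4}: freight cost 202 + fixed 82 = 284.
Compare {#1, #2, #4}: freight cost 222 + fixed 68 = 290.
All other subsets cost ≥ 275. Minimum total cost: 269.

269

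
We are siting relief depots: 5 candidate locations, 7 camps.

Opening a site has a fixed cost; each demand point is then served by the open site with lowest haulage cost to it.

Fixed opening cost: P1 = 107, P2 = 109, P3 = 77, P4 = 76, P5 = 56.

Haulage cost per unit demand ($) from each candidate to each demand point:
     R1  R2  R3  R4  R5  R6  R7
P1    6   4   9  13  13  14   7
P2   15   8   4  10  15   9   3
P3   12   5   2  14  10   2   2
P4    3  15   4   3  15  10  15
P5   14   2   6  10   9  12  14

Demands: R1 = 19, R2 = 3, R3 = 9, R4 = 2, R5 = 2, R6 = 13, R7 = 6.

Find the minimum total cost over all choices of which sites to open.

307

Open {P3, P4}: assign each demand point to its cheapest open site.
  R1→P4 19×3=57, R2→P3 3×5=15, R3→P3 9×2=18, R4→P4 2×3=6, R5→P3 2×10=20, R6→P3 13×2=26, R7→P3 6×2=12
  haulage cost 154, fixed 153 → total 307.
Compare {P3, P4, P5}: haulage cost 143 + fixed 209 = 352.
Compare {P1, P3, P4}: haulage cost 151 + fixed 260 = 411.
Compare {P1, P3}: haulage cost 228 + fixed 184 = 412.
All other subsets cost ≥ 352. Minimum total cost: 307.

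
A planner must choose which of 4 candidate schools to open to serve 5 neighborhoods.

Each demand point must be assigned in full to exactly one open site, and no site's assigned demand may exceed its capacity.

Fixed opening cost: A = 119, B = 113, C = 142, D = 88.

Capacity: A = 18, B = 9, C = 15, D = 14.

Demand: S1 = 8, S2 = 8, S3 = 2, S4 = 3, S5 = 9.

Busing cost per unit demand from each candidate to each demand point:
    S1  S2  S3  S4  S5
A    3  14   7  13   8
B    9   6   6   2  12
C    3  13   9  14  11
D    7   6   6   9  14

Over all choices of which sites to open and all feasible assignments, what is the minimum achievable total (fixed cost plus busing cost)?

Open {A, D}; cheapest assignment that respects the capacities:
  A (cap 18, load 17): S1, S5 — cost 8×3 + 9×8 = 96
  D (cap 14, load 13): S2, S3, S4 — cost 8×6 + 2×6 + 3×9 = 87
  Shipping 183, fixed 207 → total 390.
  Any other capacity-feasible assignment to {A, D} ships for at least 183.
Compare {A, B, D}: its best feasible assignment gives total 482.
Compare {A, C}: its best feasible assignment gives total 521.
Every other set of open sites that can feasibly serve all demand totals ≥ 482 even under its best assignment. Minimum: 390.

390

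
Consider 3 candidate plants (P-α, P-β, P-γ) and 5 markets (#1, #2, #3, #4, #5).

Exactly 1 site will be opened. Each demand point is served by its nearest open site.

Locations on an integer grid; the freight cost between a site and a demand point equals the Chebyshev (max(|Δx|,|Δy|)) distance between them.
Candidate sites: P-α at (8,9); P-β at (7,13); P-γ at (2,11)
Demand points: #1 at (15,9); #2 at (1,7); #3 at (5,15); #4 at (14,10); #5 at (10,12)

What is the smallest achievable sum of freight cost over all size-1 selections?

Open {P-β}.
  #1→P-β 8, #2→P-β 6, #3→P-β 2, #4→P-β 7, #5→P-β 3  ⇒ total 26.
Compare {P-α}: total 29.
Compare {P-γ}: total 41.

26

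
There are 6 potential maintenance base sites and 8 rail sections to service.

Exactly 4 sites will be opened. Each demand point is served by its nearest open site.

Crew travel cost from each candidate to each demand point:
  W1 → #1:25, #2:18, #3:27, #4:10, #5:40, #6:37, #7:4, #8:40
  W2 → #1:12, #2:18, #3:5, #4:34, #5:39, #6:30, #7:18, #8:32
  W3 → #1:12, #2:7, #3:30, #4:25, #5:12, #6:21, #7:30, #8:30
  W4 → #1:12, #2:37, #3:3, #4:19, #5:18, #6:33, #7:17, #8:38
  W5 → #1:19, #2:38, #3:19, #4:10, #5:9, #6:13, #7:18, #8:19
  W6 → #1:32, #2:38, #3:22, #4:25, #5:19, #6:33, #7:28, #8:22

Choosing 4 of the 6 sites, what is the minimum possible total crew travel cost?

77

Open {W1, W3, W4, W5}.
  #1→W3 12, #2→W3 7, #3→W4 3, #4→W1 10, #5→W5 9, #6→W5 13, #7→W1 4, #8→W5 19  ⇒ total 77.
Compare {W1, W2, W3, W5}: total 79.
Compare {W1, W2, W4, W5}: total 88.
No size-4 selection does better; minimum is 77.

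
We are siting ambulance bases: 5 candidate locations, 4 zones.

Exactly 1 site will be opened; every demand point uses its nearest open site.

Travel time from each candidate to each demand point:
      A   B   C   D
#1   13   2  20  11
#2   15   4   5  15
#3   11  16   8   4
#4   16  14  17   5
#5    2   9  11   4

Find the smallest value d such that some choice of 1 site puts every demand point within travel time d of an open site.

Open {#5}.
  Farthest demand point is C at travel time 11 (to #5); all others are ≤ 11.
With {#2} the worst case is 15.
With {#3} the worst case is 16.
No size-1 selection achieves below 11.

11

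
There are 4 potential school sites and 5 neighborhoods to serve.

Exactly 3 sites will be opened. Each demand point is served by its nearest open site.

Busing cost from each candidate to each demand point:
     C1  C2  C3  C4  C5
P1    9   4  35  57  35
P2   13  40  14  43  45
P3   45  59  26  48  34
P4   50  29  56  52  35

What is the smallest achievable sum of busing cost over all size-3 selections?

104

Open {P1, P2, P3}.
  C1→P1 9, C2→P1 4, C3→P2 14, C4→P2 43, C5→P3 34  ⇒ total 104.
Compare {P1, P2, P4}: total 105.
Compare {P1, P3, P4}: total 121.
No size-3 selection does better; minimum is 104.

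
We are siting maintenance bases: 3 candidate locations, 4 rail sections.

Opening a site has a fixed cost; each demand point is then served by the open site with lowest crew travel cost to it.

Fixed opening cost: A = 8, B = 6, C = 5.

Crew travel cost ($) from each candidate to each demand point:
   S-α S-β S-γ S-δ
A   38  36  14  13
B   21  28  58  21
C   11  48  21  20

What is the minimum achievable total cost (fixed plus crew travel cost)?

Open {A, B, C}: assign each demand point to its cheapest open site.
  S-α→C 11, S-β→B 28, S-γ→A 14, S-δ→A 13
  crew travel cost 66, fixed 19 → total 85.
Compare {A, C}: crew travel cost 74 + fixed 13 = 87.
Compare {A, B}: crew travel cost 76 + fixed 14 = 90.
Compare {B, C}: crew travel cost 80 + fixed 11 = 91.
All other subsets cost ≥ 87. Minimum total cost: 85.

85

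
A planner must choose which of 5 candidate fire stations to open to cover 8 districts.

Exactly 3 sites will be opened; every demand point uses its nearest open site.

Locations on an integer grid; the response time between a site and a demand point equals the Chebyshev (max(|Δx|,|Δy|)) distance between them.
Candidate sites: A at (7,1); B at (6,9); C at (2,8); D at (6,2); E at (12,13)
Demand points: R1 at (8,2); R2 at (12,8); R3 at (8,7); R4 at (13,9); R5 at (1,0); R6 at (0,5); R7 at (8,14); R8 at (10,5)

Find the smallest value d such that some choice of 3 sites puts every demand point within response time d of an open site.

Open {C, D, E}.
  Farthest demand point is R2 at response time 5 (to E); all others are ≤ 5.
With {A, B, E} the worst case is 6.
With {A, C, E} the worst case is 6.
No size-3 selection achieves below 5.

5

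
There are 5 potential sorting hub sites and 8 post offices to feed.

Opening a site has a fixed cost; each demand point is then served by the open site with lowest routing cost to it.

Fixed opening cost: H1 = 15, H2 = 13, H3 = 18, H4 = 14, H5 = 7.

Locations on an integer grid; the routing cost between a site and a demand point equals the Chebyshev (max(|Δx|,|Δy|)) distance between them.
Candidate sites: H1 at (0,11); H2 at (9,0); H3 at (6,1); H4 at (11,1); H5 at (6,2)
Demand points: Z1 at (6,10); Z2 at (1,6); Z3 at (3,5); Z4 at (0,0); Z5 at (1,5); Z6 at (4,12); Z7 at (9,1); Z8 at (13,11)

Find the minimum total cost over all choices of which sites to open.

Open {H5}: assign each demand point to its cheapest open site.
  Z1→H5 8, Z2→H5 5, Z3→H5 3, Z4→H5 6, Z5→H5 5, Z6→H5 10, Z7→H5 3, Z8→H5 9
  routing cost 49, fixed 7 → total 56.
Compare {H1, H5}: routing cost 41 + fixed 22 = 63.
Compare {H2, H5}: routing cost 47 + fixed 20 = 67.
Compare {H4, H5}: routing cost 48 + fixed 21 = 69.
All other subsets cost ≥ 63. Minimum total cost: 56.

56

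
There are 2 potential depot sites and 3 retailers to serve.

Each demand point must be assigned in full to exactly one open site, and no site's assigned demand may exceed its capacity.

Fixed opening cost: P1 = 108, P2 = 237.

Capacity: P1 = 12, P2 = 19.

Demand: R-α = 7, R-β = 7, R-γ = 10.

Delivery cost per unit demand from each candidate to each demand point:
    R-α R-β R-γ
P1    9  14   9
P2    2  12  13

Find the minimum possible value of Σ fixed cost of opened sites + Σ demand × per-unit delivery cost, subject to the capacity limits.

Open {P1, P2}; cheapest assignment that respects the capacities:
  P1 (cap 12, load 10): R-γ — cost 10×9 = 90
  P2 (cap 19, load 14): R-α, R-β — cost 7×2 + 7×12 = 98
  Shipping 188, fixed 345 → total 533.
  Any other capacity-feasible assignment to {P1, P2} ships for at least 188.
Total demand is 24 and no other set of sites has combined capacity ≥ 24, so {P1, P2} is the only feasible choice of open sites. Minimum: 533.

533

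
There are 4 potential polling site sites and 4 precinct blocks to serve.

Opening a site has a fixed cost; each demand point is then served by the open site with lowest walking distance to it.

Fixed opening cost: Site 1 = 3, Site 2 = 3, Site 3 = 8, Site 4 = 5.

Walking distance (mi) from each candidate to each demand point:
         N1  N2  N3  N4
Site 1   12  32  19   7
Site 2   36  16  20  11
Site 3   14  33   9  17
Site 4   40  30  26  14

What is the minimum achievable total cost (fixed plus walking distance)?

Open {Site 1, Site 2, Site 3}: assign each demand point to its cheapest open site.
  N1→Site 1 12, N2→Site 2 16, N3→Site 3 9, N4→Site 1 7
  walking distance 44, fixed 14 → total 58.
Compare {Site 1, Site 2}: walking distance 54 + fixed 6 = 60.
Compare {Site 2, Site 3}: walking distance 50 + fixed 11 = 61.
Compare {Site 1, Site 2, Site 3, Site 4}: walking distance 44 + fixed 19 = 63.
All other subsets cost ≥ 60. Minimum total cost: 58.

58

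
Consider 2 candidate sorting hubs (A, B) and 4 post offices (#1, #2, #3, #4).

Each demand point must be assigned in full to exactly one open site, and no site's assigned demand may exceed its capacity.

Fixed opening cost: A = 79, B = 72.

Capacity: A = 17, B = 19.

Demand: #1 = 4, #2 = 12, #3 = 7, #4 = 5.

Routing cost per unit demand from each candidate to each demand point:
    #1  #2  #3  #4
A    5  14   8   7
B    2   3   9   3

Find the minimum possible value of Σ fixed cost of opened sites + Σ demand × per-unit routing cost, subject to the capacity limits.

278

Open {A, B}; cheapest assignment that respects the capacities:
  A (cap 17, load 11): #1, #3 — cost 4×5 + 7×8 = 76
  B (cap 19, load 17): #2, #4 — cost 12×3 + 5×3 = 51
  Shipping 127, fixed 151 → total 278.
  Any other capacity-feasible assignment to {A, B} ships for at least 127.
Total demand is 28 and no other set of sites has combined capacity ≥ 28, so {A, B} is the only feasible choice of open sites. Minimum: 278.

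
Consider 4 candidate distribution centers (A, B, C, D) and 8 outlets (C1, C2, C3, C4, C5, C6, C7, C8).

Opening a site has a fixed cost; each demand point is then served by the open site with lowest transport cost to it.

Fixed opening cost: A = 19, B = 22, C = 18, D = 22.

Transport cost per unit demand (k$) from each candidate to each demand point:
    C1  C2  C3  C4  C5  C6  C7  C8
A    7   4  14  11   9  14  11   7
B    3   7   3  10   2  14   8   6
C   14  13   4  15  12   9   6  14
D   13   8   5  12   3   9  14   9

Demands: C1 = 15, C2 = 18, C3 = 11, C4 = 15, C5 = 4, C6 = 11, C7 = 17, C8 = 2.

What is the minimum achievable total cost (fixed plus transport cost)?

Open {A, B, C}: assign each demand point to its cheapest open site.
  C1→B 15×3=45, C2→A 18×4=72, C3→B 11×3=33, C4→B 15×10=150, C5→B 4×2=8, C6→C 11×9=99, C7→C 17×6=102, C8→B 2×6=12
  transport cost 521, fixed 59 → total 580.
Compare {A, B, C, D}: transport cost 521 + fixed 81 = 602.
Compare {B, C}: transport cost 575 + fixed 40 = 615.
Compare {A, B, D}: transport cost 555 + fixed 63 = 618.
All other subsets cost ≥ 602. Minimum total cost: 580.

580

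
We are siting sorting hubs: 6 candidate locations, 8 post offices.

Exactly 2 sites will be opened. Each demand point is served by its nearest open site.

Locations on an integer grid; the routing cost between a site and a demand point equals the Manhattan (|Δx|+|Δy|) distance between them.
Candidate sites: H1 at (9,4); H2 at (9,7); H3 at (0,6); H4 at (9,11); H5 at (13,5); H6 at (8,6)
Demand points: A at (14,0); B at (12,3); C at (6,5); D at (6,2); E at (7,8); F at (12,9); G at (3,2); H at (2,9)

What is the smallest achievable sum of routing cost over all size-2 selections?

44

Open {H5, H6}.
  A→H5 6, B→H5 3, C→H6 3, D→H6 6, E→H6 3, F→H5 5, G→H6 9, H→H6 9  ⇒ total 44.
Compare {H1, H2}: total 47.
Compare {H1, H3}: total 48.
No size-2 selection does better; minimum is 44.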